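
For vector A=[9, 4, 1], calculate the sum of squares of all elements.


|A|^2 = sum of squared components
A[0]^2 = 9^2 = 81
A[1]^2 = 4^2 = 16
A[2]^2 = 1^2 = 1
Sum = 81 + 16 + 1 = 98

98


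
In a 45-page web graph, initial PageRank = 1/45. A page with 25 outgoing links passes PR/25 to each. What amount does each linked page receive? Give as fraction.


Initial PR = 1/45 = 1/45
Outlinks = 25
Contribution per link = PR / outlinks
= 1/45 / 25
= 1/1125

1/1125


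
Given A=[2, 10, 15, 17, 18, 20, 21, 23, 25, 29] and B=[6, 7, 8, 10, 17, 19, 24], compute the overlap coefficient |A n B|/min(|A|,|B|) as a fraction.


A intersect B = [10, 17]
|A intersect B| = 2
min(|A|, |B|) = min(10, 7) = 7
Overlap = 2 / 7 = 2/7

2/7


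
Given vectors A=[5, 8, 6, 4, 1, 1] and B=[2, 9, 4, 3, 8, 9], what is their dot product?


Dot product = sum of element-wise products
A[0]*B[0] = 5*2 = 10
A[1]*B[1] = 8*9 = 72
A[2]*B[2] = 6*4 = 24
A[3]*B[3] = 4*3 = 12
A[4]*B[4] = 1*8 = 8
A[5]*B[5] = 1*9 = 9
Sum = 10 + 72 + 24 + 12 + 8 + 9 = 135

135


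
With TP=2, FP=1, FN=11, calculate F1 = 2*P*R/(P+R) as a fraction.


F1 = 2 * P * R / (P + R)
P = TP/(TP+FP) = 2/3 = 2/3
R = TP/(TP+FN) = 2/13 = 2/13
2 * P * R = 2 * 2/3 * 2/13 = 8/39
P + R = 2/3 + 2/13 = 32/39
F1 = 8/39 / 32/39 = 1/4

1/4


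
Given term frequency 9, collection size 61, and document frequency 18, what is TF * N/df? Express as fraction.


TF * (N/df)
= 9 * (61/18)
= 9 * 61/18
= 61/2

61/2


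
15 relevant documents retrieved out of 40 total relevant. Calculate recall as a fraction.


Recall = retrieved_relevant / total_relevant
= 15 / 40
= 15 / (15 + 25)
= 3/8

3/8


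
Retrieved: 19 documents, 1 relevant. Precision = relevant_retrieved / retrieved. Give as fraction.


Precision = relevant_retrieved / total_retrieved
= 1 / 19
= 1 / (1 + 18)
= 1/19

1/19


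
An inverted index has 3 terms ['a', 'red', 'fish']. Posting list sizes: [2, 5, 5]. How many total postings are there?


Summing posting list sizes:
'a': 2 postings
'red': 5 postings
'fish': 5 postings
Total = 2 + 5 + 5 = 12

12


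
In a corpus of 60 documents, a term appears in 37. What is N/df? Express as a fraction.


IDF ratio = N / df
= 60 / 37
= 60/37

60/37


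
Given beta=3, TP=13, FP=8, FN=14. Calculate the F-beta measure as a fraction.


P = TP/(TP+FP) = 13/21 = 13/21
R = TP/(TP+FN) = 13/27 = 13/27
beta^2 = 3^2 = 9
(1 + beta^2) = 10
Numerator = (1+beta^2)*P*R = 1690/567
Denominator = beta^2*P + R = 39/7 + 13/27 = 1144/189
F_beta = 65/132

65/132


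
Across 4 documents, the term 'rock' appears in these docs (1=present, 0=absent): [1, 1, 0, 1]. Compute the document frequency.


Checking each document for 'rock':
Doc 1: present
Doc 2: present
Doc 3: absent
Doc 4: present
df = sum of presences = 1 + 1 + 0 + 1 = 3

3


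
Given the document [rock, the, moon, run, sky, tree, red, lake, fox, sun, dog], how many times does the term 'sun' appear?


Document has 11 words
Scanning for 'sun':
Found at positions: [9]
Count = 1

1


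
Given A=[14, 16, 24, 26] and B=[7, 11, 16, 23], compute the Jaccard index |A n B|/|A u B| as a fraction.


A intersect B = [16]
|A intersect B| = 1
A union B = [7, 11, 14, 16, 23, 24, 26]
|A union B| = 7
Jaccard = 1/7 = 1/7

1/7


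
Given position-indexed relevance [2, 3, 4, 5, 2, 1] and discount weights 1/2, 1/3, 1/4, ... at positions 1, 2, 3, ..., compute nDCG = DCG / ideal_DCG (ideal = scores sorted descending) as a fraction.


Position discount weights w_i = 1/(i+1) for i=1..6:
Weights = [1/2, 1/3, 1/4, 1/5, 1/6, 1/7]
Actual relevance: [2, 3, 4, 5, 2, 1]
DCG = 2/2 + 3/3 + 4/4 + 5/5 + 2/6 + 1/7 = 94/21
Ideal relevance (sorted desc): [5, 4, 3, 2, 2, 1]
Ideal DCG = 5/2 + 4/3 + 3/4 + 2/5 + 2/6 + 1/7 = 2293/420
nDCG = DCG / ideal_DCG = 94/21 / 2293/420 = 1880/2293

1880/2293


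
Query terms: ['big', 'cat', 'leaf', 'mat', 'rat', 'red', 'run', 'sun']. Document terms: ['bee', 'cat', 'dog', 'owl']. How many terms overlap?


Query terms: ['big', 'cat', 'leaf', 'mat', 'rat', 'red', 'run', 'sun']
Document terms: ['bee', 'cat', 'dog', 'owl']
Common terms: ['cat']
Overlap count = 1

1


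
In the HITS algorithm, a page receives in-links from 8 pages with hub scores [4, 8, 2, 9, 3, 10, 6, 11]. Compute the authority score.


Authority = sum of hub scores of in-linkers
In-link 1: hub score = 4
In-link 2: hub score = 8
In-link 3: hub score = 2
In-link 4: hub score = 9
In-link 5: hub score = 3
In-link 6: hub score = 10
In-link 7: hub score = 6
In-link 8: hub score = 11
Authority = 4 + 8 + 2 + 9 + 3 + 10 + 6 + 11 = 53

53


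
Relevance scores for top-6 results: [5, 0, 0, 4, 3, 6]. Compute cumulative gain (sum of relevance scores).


Cumulative Gain = sum of relevance scores
Position 1: rel=5, running sum=5
Position 2: rel=0, running sum=5
Position 3: rel=0, running sum=5
Position 4: rel=4, running sum=9
Position 5: rel=3, running sum=12
Position 6: rel=6, running sum=18
CG = 18

18


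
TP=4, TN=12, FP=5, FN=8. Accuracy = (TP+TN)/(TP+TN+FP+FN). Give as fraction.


Accuracy = (TP + TN) / (TP + TN + FP + FN)
TP + TN = 4 + 12 = 16
Total = 4 + 12 + 5 + 8 = 29
Accuracy = 16 / 29 = 16/29

16/29


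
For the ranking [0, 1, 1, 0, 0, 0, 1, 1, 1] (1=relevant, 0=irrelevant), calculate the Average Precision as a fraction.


Computing P@k for each relevant position:
Position 1: not relevant
Position 2: relevant, P@2 = 1/2 = 1/2
Position 3: relevant, P@3 = 2/3 = 2/3
Position 4: not relevant
Position 5: not relevant
Position 6: not relevant
Position 7: relevant, P@7 = 3/7 = 3/7
Position 8: relevant, P@8 = 4/8 = 1/2
Position 9: relevant, P@9 = 5/9 = 5/9
Sum of P@k = 1/2 + 2/3 + 3/7 + 1/2 + 5/9 = 167/63
AP = 167/63 / 5 = 167/315

167/315


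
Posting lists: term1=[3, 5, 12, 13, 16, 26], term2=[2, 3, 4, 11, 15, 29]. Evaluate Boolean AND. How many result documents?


Boolean AND: find intersection of posting lists
term1 docs: [3, 5, 12, 13, 16, 26]
term2 docs: [2, 3, 4, 11, 15, 29]
Intersection: [3]
|intersection| = 1

1


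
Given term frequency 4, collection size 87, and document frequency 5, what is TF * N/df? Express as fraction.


TF * (N/df)
= 4 * (87/5)
= 4 * 87/5
= 348/5

348/5


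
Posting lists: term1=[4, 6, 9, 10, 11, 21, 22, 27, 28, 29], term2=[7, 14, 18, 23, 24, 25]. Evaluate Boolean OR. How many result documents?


Boolean OR: find union of posting lists
term1 docs: [4, 6, 9, 10, 11, 21, 22, 27, 28, 29]
term2 docs: [7, 14, 18, 23, 24, 25]
Union: [4, 6, 7, 9, 10, 11, 14, 18, 21, 22, 23, 24, 25, 27, 28, 29]
|union| = 16

16


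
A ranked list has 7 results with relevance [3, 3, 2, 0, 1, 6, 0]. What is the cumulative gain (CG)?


Cumulative Gain = sum of relevance scores
Position 1: rel=3, running sum=3
Position 2: rel=3, running sum=6
Position 3: rel=2, running sum=8
Position 4: rel=0, running sum=8
Position 5: rel=1, running sum=9
Position 6: rel=6, running sum=15
Position 7: rel=0, running sum=15
CG = 15

15


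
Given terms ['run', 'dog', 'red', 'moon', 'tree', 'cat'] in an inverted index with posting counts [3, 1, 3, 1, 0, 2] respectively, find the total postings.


Summing posting list sizes:
'run': 3 postings
'dog': 1 postings
'red': 3 postings
'moon': 1 postings
'tree': 0 postings
'cat': 2 postings
Total = 3 + 1 + 3 + 1 + 0 + 2 = 10

10


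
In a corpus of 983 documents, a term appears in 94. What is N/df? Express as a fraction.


IDF ratio = N / df
= 983 / 94
= 983/94

983/94


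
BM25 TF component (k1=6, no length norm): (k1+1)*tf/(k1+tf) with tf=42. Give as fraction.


BM25 TF component = (k1+1)*tf / (k1+tf)
k1 = 6, tf = 42
Numerator = (6+1)*42 = 294
Denominator = 6 + 42 = 48
= 294/48 = 49/8

49/8


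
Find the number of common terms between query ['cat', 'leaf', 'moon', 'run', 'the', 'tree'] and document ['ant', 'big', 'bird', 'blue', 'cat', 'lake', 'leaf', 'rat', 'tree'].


Query terms: ['cat', 'leaf', 'moon', 'run', 'the', 'tree']
Document terms: ['ant', 'big', 'bird', 'blue', 'cat', 'lake', 'leaf', 'rat', 'tree']
Common terms: ['cat', 'leaf', 'tree']
Overlap count = 3

3


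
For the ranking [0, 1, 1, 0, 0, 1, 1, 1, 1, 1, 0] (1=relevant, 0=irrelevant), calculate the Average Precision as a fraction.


Computing P@k for each relevant position:
Position 1: not relevant
Position 2: relevant, P@2 = 1/2 = 1/2
Position 3: relevant, P@3 = 2/3 = 2/3
Position 4: not relevant
Position 5: not relevant
Position 6: relevant, P@6 = 3/6 = 1/2
Position 7: relevant, P@7 = 4/7 = 4/7
Position 8: relevant, P@8 = 5/8 = 5/8
Position 9: relevant, P@9 = 6/9 = 2/3
Position 10: relevant, P@10 = 7/10 = 7/10
Position 11: not relevant
Sum of P@k = 1/2 + 2/3 + 1/2 + 4/7 + 5/8 + 2/3 + 7/10 = 3553/840
AP = 3553/840 / 7 = 3553/5880

3553/5880


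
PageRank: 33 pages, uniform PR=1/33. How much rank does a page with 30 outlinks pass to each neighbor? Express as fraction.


Initial PR = 1/33 = 1/33
Outlinks = 30
Contribution per link = PR / outlinks
= 1/33 / 30
= 1/990

1/990


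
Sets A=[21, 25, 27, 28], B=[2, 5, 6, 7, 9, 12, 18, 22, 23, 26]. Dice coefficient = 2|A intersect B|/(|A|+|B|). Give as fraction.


A intersect B = []
|A intersect B| = 0
|A| = 4, |B| = 10
Dice = 2*0 / (4+10)
= 0 / 14 = 0

0


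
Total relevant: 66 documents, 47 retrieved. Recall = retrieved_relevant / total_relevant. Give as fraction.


Recall = retrieved_relevant / total_relevant
= 47 / 66
= 47 / (47 + 19)
= 47/66

47/66


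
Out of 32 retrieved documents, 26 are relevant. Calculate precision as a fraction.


Precision = relevant_retrieved / total_retrieved
= 26 / 32
= 26 / (26 + 6)
= 13/16

13/16


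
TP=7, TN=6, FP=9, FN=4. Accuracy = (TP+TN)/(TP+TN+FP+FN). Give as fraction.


Accuracy = (TP + TN) / (TP + TN + FP + FN)
TP + TN = 7 + 6 = 13
Total = 7 + 6 + 9 + 4 = 26
Accuracy = 13 / 26 = 1/2

1/2


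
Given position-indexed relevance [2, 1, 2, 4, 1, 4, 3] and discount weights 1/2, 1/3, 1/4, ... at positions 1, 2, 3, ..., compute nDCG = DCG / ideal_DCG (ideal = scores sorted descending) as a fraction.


Position discount weights w_i = 1/(i+1) for i=1..7:
Weights = [1/2, 1/3, 1/4, 1/5, 1/6, 1/7, 1/8]
Actual relevance: [2, 1, 2, 4, 1, 4, 3]
DCG = 2/2 + 1/3 + 2/4 + 4/5 + 1/6 + 4/7 + 3/8 = 1049/280
Ideal relevance (sorted desc): [4, 4, 3, 2, 2, 1, 1]
Ideal DCG = 4/2 + 4/3 + 3/4 + 2/5 + 2/6 + 1/7 + 1/8 = 4271/840
nDCG = DCG / ideal_DCG = 1049/280 / 4271/840 = 3147/4271

3147/4271


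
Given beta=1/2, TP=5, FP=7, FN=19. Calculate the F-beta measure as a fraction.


P = TP/(TP+FP) = 5/12 = 5/12
R = TP/(TP+FN) = 5/24 = 5/24
beta^2 = 1/2^2 = 1/4
(1 + beta^2) = 5/4
Numerator = (1+beta^2)*P*R = 125/1152
Denominator = beta^2*P + R = 5/48 + 5/24 = 5/16
F_beta = 25/72

25/72


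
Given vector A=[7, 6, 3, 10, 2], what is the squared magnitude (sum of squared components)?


|A|^2 = sum of squared components
A[0]^2 = 7^2 = 49
A[1]^2 = 6^2 = 36
A[2]^2 = 3^2 = 9
A[3]^2 = 10^2 = 100
A[4]^2 = 2^2 = 4
Sum = 49 + 36 + 9 + 100 + 4 = 198

198


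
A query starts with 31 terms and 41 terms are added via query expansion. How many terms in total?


Original terms: 31
Expansion terms: 41
Total = 31 + 41 = 72

72


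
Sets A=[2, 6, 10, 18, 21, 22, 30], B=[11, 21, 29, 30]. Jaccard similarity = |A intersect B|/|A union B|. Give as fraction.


A intersect B = [21, 30]
|A intersect B| = 2
A union B = [2, 6, 10, 11, 18, 21, 22, 29, 30]
|A union B| = 9
Jaccard = 2/9 = 2/9

2/9


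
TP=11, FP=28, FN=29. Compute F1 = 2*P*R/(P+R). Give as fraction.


F1 = 2 * P * R / (P + R)
P = TP/(TP+FP) = 11/39 = 11/39
R = TP/(TP+FN) = 11/40 = 11/40
2 * P * R = 2 * 11/39 * 11/40 = 121/780
P + R = 11/39 + 11/40 = 869/1560
F1 = 121/780 / 869/1560 = 22/79

22/79


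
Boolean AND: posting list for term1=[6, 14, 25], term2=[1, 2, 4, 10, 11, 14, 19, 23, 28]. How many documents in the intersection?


Boolean AND: find intersection of posting lists
term1 docs: [6, 14, 25]
term2 docs: [1, 2, 4, 10, 11, 14, 19, 23, 28]
Intersection: [14]
|intersection| = 1

1


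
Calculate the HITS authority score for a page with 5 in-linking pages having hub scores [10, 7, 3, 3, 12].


Authority = sum of hub scores of in-linkers
In-link 1: hub score = 10
In-link 2: hub score = 7
In-link 3: hub score = 3
In-link 4: hub score = 3
In-link 5: hub score = 12
Authority = 10 + 7 + 3 + 3 + 12 = 35

35


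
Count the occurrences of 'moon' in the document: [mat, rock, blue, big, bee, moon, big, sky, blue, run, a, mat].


Document has 12 words
Scanning for 'moon':
Found at positions: [5]
Count = 1

1


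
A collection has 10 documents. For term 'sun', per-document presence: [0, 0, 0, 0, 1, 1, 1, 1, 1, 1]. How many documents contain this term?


Checking each document for 'sun':
Doc 1: absent
Doc 2: absent
Doc 3: absent
Doc 4: absent
Doc 5: present
Doc 6: present
Doc 7: present
Doc 8: present
Doc 9: present
Doc 10: present
df = sum of presences = 0 + 0 + 0 + 0 + 1 + 1 + 1 + 1 + 1 + 1 = 6

6


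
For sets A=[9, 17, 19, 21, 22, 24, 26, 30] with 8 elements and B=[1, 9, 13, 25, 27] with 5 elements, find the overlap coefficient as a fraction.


A intersect B = [9]
|A intersect B| = 1
min(|A|, |B|) = min(8, 5) = 5
Overlap = 1 / 5 = 1/5

1/5


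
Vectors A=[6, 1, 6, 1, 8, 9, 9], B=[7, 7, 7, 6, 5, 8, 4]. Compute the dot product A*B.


Dot product = sum of element-wise products
A[0]*B[0] = 6*7 = 42
A[1]*B[1] = 1*7 = 7
A[2]*B[2] = 6*7 = 42
A[3]*B[3] = 1*6 = 6
A[4]*B[4] = 8*5 = 40
A[5]*B[5] = 9*8 = 72
A[6]*B[6] = 9*4 = 36
Sum = 42 + 7 + 42 + 6 + 40 + 72 + 36 = 245

245


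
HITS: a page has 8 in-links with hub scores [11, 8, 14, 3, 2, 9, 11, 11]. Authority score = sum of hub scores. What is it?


Authority = sum of hub scores of in-linkers
In-link 1: hub score = 11
In-link 2: hub score = 8
In-link 3: hub score = 14
In-link 4: hub score = 3
In-link 5: hub score = 2
In-link 6: hub score = 9
In-link 7: hub score = 11
In-link 8: hub score = 11
Authority = 11 + 8 + 14 + 3 + 2 + 9 + 11 + 11 = 69

69


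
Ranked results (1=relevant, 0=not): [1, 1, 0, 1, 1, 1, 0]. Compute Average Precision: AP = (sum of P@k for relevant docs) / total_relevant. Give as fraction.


Computing P@k for each relevant position:
Position 1: relevant, P@1 = 1/1 = 1
Position 2: relevant, P@2 = 2/2 = 1
Position 3: not relevant
Position 4: relevant, P@4 = 3/4 = 3/4
Position 5: relevant, P@5 = 4/5 = 4/5
Position 6: relevant, P@6 = 5/6 = 5/6
Position 7: not relevant
Sum of P@k = 1 + 1 + 3/4 + 4/5 + 5/6 = 263/60
AP = 263/60 / 5 = 263/300

263/300


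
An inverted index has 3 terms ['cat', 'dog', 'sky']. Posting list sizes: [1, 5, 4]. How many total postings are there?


Summing posting list sizes:
'cat': 1 postings
'dog': 5 postings
'sky': 4 postings
Total = 1 + 5 + 4 = 10

10


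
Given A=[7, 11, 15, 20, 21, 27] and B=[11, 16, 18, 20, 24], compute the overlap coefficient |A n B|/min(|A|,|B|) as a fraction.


A intersect B = [11, 20]
|A intersect B| = 2
min(|A|, |B|) = min(6, 5) = 5
Overlap = 2 / 5 = 2/5

2/5


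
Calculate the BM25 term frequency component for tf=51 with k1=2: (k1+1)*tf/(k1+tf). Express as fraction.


BM25 TF component = (k1+1)*tf / (k1+tf)
k1 = 2, tf = 51
Numerator = (2+1)*51 = 153
Denominator = 2 + 51 = 53
= 153/53 = 153/53

153/53


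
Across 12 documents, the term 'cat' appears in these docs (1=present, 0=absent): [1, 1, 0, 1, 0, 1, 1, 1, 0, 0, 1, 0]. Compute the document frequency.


Checking each document for 'cat':
Doc 1: present
Doc 2: present
Doc 3: absent
Doc 4: present
Doc 5: absent
Doc 6: present
Doc 7: present
Doc 8: present
Doc 9: absent
Doc 10: absent
Doc 11: present
Doc 12: absent
df = sum of presences = 1 + 1 + 0 + 1 + 0 + 1 + 1 + 1 + 0 + 0 + 1 + 0 = 7

7


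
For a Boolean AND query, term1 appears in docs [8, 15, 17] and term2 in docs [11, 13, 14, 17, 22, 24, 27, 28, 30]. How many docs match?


Boolean AND: find intersection of posting lists
term1 docs: [8, 15, 17]
term2 docs: [11, 13, 14, 17, 22, 24, 27, 28, 30]
Intersection: [17]
|intersection| = 1

1


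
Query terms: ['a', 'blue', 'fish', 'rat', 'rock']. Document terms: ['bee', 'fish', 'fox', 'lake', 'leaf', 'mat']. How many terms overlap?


Query terms: ['a', 'blue', 'fish', 'rat', 'rock']
Document terms: ['bee', 'fish', 'fox', 'lake', 'leaf', 'mat']
Common terms: ['fish']
Overlap count = 1

1


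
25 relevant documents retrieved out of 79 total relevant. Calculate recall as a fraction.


Recall = retrieved_relevant / total_relevant
= 25 / 79
= 25 / (25 + 54)
= 25/79

25/79


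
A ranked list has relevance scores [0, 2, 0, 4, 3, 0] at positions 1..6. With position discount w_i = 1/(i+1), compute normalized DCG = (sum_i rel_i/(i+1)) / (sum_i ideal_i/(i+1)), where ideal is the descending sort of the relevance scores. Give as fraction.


Position discount weights w_i = 1/(i+1) for i=1..6:
Weights = [1/2, 1/3, 1/4, 1/5, 1/6, 1/7]
Actual relevance: [0, 2, 0, 4, 3, 0]
DCG = 0/2 + 2/3 + 0/4 + 4/5 + 3/6 + 0/7 = 59/30
Ideal relevance (sorted desc): [4, 3, 2, 0, 0, 0]
Ideal DCG = 4/2 + 3/3 + 2/4 + 0/5 + 0/6 + 0/7 = 7/2
nDCG = DCG / ideal_DCG = 59/30 / 7/2 = 59/105

59/105


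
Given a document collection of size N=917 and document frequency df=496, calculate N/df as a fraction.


IDF ratio = N / df
= 917 / 496
= 917/496

917/496


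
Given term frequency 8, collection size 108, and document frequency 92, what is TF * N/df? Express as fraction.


TF * (N/df)
= 8 * (108/92)
= 8 * 27/23
= 216/23

216/23


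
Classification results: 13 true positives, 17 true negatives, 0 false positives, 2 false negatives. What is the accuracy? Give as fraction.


Accuracy = (TP + TN) / (TP + TN + FP + FN)
TP + TN = 13 + 17 = 30
Total = 13 + 17 + 0 + 2 = 32
Accuracy = 30 / 32 = 15/16

15/16


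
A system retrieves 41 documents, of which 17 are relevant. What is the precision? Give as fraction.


Precision = relevant_retrieved / total_retrieved
= 17 / 41
= 17 / (17 + 24)
= 17/41

17/41


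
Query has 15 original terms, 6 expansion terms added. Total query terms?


Original terms: 15
Expansion terms: 6
Total = 15 + 6 = 21

21


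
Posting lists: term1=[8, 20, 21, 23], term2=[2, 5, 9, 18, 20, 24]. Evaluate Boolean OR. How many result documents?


Boolean OR: find union of posting lists
term1 docs: [8, 20, 21, 23]
term2 docs: [2, 5, 9, 18, 20, 24]
Union: [2, 5, 8, 9, 18, 20, 21, 23, 24]
|union| = 9

9


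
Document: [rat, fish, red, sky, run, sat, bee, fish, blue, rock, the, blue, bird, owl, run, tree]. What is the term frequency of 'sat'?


Document has 16 words
Scanning for 'sat':
Found at positions: [5]
Count = 1

1


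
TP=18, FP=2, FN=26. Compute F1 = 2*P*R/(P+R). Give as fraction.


F1 = 2 * P * R / (P + R)
P = TP/(TP+FP) = 18/20 = 9/10
R = TP/(TP+FN) = 18/44 = 9/22
2 * P * R = 2 * 9/10 * 9/22 = 81/110
P + R = 9/10 + 9/22 = 72/55
F1 = 81/110 / 72/55 = 9/16

9/16


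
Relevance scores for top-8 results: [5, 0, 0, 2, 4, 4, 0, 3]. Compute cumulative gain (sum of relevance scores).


Cumulative Gain = sum of relevance scores
Position 1: rel=5, running sum=5
Position 2: rel=0, running sum=5
Position 3: rel=0, running sum=5
Position 4: rel=2, running sum=7
Position 5: rel=4, running sum=11
Position 6: rel=4, running sum=15
Position 7: rel=0, running sum=15
Position 8: rel=3, running sum=18
CG = 18

18


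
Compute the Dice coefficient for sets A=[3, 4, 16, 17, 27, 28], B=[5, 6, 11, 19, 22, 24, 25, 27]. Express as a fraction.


A intersect B = [27]
|A intersect B| = 1
|A| = 6, |B| = 8
Dice = 2*1 / (6+8)
= 2 / 14 = 1/7

1/7


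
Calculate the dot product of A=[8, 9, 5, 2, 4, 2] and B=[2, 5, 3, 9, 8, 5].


Dot product = sum of element-wise products
A[0]*B[0] = 8*2 = 16
A[1]*B[1] = 9*5 = 45
A[2]*B[2] = 5*3 = 15
A[3]*B[3] = 2*9 = 18
A[4]*B[4] = 4*8 = 32
A[5]*B[5] = 2*5 = 10
Sum = 16 + 45 + 15 + 18 + 32 + 10 = 136

136


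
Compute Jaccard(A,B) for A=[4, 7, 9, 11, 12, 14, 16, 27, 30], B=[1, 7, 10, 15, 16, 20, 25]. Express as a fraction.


A intersect B = [7, 16]
|A intersect B| = 2
A union B = [1, 4, 7, 9, 10, 11, 12, 14, 15, 16, 20, 25, 27, 30]
|A union B| = 14
Jaccard = 2/14 = 1/7

1/7


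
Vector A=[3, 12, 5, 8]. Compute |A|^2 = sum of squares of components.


|A|^2 = sum of squared components
A[0]^2 = 3^2 = 9
A[1]^2 = 12^2 = 144
A[2]^2 = 5^2 = 25
A[3]^2 = 8^2 = 64
Sum = 9 + 144 + 25 + 64 = 242

242


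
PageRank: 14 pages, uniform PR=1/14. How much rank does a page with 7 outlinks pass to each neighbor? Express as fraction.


Initial PR = 1/14 = 1/14
Outlinks = 7
Contribution per link = PR / outlinks
= 1/14 / 7
= 1/98

1/98


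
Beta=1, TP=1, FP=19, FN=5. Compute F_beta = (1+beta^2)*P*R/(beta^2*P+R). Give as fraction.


P = TP/(TP+FP) = 1/20 = 1/20
R = TP/(TP+FN) = 1/6 = 1/6
beta^2 = 1^2 = 1
(1 + beta^2) = 2
Numerator = (1+beta^2)*P*R = 1/60
Denominator = beta^2*P + R = 1/20 + 1/6 = 13/60
F_beta = 1/13

1/13


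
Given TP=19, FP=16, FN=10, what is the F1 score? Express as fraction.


F1 = 2 * P * R / (P + R)
P = TP/(TP+FP) = 19/35 = 19/35
R = TP/(TP+FN) = 19/29 = 19/29
2 * P * R = 2 * 19/35 * 19/29 = 722/1015
P + R = 19/35 + 19/29 = 1216/1015
F1 = 722/1015 / 1216/1015 = 19/32

19/32


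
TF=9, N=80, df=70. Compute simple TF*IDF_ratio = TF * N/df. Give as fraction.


TF * (N/df)
= 9 * (80/70)
= 9 * 8/7
= 72/7

72/7


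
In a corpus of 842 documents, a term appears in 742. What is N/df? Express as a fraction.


IDF ratio = N / df
= 842 / 742
= 421/371

421/371


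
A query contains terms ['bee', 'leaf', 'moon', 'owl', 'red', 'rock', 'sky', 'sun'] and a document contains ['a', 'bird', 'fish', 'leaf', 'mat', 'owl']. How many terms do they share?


Query terms: ['bee', 'leaf', 'moon', 'owl', 'red', 'rock', 'sky', 'sun']
Document terms: ['a', 'bird', 'fish', 'leaf', 'mat', 'owl']
Common terms: ['leaf', 'owl']
Overlap count = 2

2


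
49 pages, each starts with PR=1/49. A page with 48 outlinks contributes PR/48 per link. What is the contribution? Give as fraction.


Initial PR = 1/49 = 1/49
Outlinks = 48
Contribution per link = PR / outlinks
= 1/49 / 48
= 1/2352

1/2352


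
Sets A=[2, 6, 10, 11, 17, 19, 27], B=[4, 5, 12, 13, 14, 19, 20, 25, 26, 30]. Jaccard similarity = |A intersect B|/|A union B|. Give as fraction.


A intersect B = [19]
|A intersect B| = 1
A union B = [2, 4, 5, 6, 10, 11, 12, 13, 14, 17, 19, 20, 25, 26, 27, 30]
|A union B| = 16
Jaccard = 1/16 = 1/16

1/16


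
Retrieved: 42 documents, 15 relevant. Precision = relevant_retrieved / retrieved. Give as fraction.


Precision = relevant_retrieved / total_retrieved
= 15 / 42
= 15 / (15 + 27)
= 5/14

5/14


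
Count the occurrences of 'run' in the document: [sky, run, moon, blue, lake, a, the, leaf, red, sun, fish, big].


Document has 12 words
Scanning for 'run':
Found at positions: [1]
Count = 1

1


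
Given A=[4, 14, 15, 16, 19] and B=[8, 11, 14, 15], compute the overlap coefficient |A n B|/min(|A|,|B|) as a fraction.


A intersect B = [14, 15]
|A intersect B| = 2
min(|A|, |B|) = min(5, 4) = 4
Overlap = 2 / 4 = 1/2

1/2


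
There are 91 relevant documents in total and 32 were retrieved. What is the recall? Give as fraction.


Recall = retrieved_relevant / total_relevant
= 32 / 91
= 32 / (32 + 59)
= 32/91

32/91


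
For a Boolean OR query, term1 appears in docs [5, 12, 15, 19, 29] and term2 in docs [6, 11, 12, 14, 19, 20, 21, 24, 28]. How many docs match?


Boolean OR: find union of posting lists
term1 docs: [5, 12, 15, 19, 29]
term2 docs: [6, 11, 12, 14, 19, 20, 21, 24, 28]
Union: [5, 6, 11, 12, 14, 15, 19, 20, 21, 24, 28, 29]
|union| = 12

12


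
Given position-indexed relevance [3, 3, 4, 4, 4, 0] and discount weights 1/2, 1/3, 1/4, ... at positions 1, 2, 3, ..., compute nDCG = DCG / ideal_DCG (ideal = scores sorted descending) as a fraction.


Position discount weights w_i = 1/(i+1) for i=1..6:
Weights = [1/2, 1/3, 1/4, 1/5, 1/6, 1/7]
Actual relevance: [3, 3, 4, 4, 4, 0]
DCG = 3/2 + 3/3 + 4/4 + 4/5 + 4/6 + 0/7 = 149/30
Ideal relevance (sorted desc): [4, 4, 4, 3, 3, 0]
Ideal DCG = 4/2 + 4/3 + 4/4 + 3/5 + 3/6 + 0/7 = 163/30
nDCG = DCG / ideal_DCG = 149/30 / 163/30 = 149/163

149/163


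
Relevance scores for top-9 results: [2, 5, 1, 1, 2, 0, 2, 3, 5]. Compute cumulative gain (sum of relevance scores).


Cumulative Gain = sum of relevance scores
Position 1: rel=2, running sum=2
Position 2: rel=5, running sum=7
Position 3: rel=1, running sum=8
Position 4: rel=1, running sum=9
Position 5: rel=2, running sum=11
Position 6: rel=0, running sum=11
Position 7: rel=2, running sum=13
Position 8: rel=3, running sum=16
Position 9: rel=5, running sum=21
CG = 21

21


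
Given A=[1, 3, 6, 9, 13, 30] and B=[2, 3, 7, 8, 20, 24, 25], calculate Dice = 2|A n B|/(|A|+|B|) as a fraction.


A intersect B = [3]
|A intersect B| = 1
|A| = 6, |B| = 7
Dice = 2*1 / (6+7)
= 2 / 13 = 2/13

2/13


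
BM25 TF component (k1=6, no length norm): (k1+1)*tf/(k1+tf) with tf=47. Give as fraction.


BM25 TF component = (k1+1)*tf / (k1+tf)
k1 = 6, tf = 47
Numerator = (6+1)*47 = 329
Denominator = 6 + 47 = 53
= 329/53 = 329/53

329/53


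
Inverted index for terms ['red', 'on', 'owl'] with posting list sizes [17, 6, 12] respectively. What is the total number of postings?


Summing posting list sizes:
'red': 17 postings
'on': 6 postings
'owl': 12 postings
Total = 17 + 6 + 12 = 35

35


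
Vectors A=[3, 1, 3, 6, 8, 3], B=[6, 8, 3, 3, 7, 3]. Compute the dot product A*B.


Dot product = sum of element-wise products
A[0]*B[0] = 3*6 = 18
A[1]*B[1] = 1*8 = 8
A[2]*B[2] = 3*3 = 9
A[3]*B[3] = 6*3 = 18
A[4]*B[4] = 8*7 = 56
A[5]*B[5] = 3*3 = 9
Sum = 18 + 8 + 9 + 18 + 56 + 9 = 118

118


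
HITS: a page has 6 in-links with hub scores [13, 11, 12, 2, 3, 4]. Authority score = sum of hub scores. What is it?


Authority = sum of hub scores of in-linkers
In-link 1: hub score = 13
In-link 2: hub score = 11
In-link 3: hub score = 12
In-link 4: hub score = 2
In-link 5: hub score = 3
In-link 6: hub score = 4
Authority = 13 + 11 + 12 + 2 + 3 + 4 = 45

45


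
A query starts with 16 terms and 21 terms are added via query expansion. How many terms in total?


Original terms: 16
Expansion terms: 21
Total = 16 + 21 = 37

37


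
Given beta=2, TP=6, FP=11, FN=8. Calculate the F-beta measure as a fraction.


P = TP/(TP+FP) = 6/17 = 6/17
R = TP/(TP+FN) = 6/14 = 3/7
beta^2 = 2^2 = 4
(1 + beta^2) = 5
Numerator = (1+beta^2)*P*R = 90/119
Denominator = beta^2*P + R = 24/17 + 3/7 = 219/119
F_beta = 30/73

30/73


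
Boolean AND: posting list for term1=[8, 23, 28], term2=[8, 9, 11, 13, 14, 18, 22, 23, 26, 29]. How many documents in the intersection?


Boolean AND: find intersection of posting lists
term1 docs: [8, 23, 28]
term2 docs: [8, 9, 11, 13, 14, 18, 22, 23, 26, 29]
Intersection: [8, 23]
|intersection| = 2

2


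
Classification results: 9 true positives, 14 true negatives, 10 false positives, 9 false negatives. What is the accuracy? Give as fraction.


Accuracy = (TP + TN) / (TP + TN + FP + FN)
TP + TN = 9 + 14 = 23
Total = 9 + 14 + 10 + 9 = 42
Accuracy = 23 / 42 = 23/42

23/42


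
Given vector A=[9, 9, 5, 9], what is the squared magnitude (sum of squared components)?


|A|^2 = sum of squared components
A[0]^2 = 9^2 = 81
A[1]^2 = 9^2 = 81
A[2]^2 = 5^2 = 25
A[3]^2 = 9^2 = 81
Sum = 81 + 81 + 25 + 81 = 268

268


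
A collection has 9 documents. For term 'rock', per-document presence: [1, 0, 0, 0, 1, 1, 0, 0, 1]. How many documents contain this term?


Checking each document for 'rock':
Doc 1: present
Doc 2: absent
Doc 3: absent
Doc 4: absent
Doc 5: present
Doc 6: present
Doc 7: absent
Doc 8: absent
Doc 9: present
df = sum of presences = 1 + 0 + 0 + 0 + 1 + 1 + 0 + 0 + 1 = 4

4


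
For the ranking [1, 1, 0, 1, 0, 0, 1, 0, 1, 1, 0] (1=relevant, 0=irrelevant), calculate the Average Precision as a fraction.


Computing P@k for each relevant position:
Position 1: relevant, P@1 = 1/1 = 1
Position 2: relevant, P@2 = 2/2 = 1
Position 3: not relevant
Position 4: relevant, P@4 = 3/4 = 3/4
Position 5: not relevant
Position 6: not relevant
Position 7: relevant, P@7 = 4/7 = 4/7
Position 8: not relevant
Position 9: relevant, P@9 = 5/9 = 5/9
Position 10: relevant, P@10 = 6/10 = 3/5
Position 11: not relevant
Sum of P@k = 1 + 1 + 3/4 + 4/7 + 5/9 + 3/5 = 5641/1260
AP = 5641/1260 / 6 = 5641/7560

5641/7560


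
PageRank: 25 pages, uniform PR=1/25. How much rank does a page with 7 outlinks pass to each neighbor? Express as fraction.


Initial PR = 1/25 = 1/25
Outlinks = 7
Contribution per link = PR / outlinks
= 1/25 / 7
= 1/175

1/175


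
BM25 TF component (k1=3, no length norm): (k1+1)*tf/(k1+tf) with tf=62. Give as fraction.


BM25 TF component = (k1+1)*tf / (k1+tf)
k1 = 3, tf = 62
Numerator = (3+1)*62 = 248
Denominator = 3 + 62 = 65
= 248/65 = 248/65

248/65


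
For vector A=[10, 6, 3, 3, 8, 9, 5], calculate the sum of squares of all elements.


|A|^2 = sum of squared components
A[0]^2 = 10^2 = 100
A[1]^2 = 6^2 = 36
A[2]^2 = 3^2 = 9
A[3]^2 = 3^2 = 9
A[4]^2 = 8^2 = 64
A[5]^2 = 9^2 = 81
A[6]^2 = 5^2 = 25
Sum = 100 + 36 + 9 + 9 + 64 + 81 + 25 = 324

324


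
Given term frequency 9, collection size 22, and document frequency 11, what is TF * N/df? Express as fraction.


TF * (N/df)
= 9 * (22/11)
= 9 * 2
= 18

18


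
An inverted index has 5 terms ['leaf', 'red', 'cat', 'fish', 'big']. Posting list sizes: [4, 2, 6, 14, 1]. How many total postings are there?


Summing posting list sizes:
'leaf': 4 postings
'red': 2 postings
'cat': 6 postings
'fish': 14 postings
'big': 1 postings
Total = 4 + 2 + 6 + 14 + 1 = 27

27


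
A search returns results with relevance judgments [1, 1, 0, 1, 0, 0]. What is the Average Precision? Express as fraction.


Computing P@k for each relevant position:
Position 1: relevant, P@1 = 1/1 = 1
Position 2: relevant, P@2 = 2/2 = 1
Position 3: not relevant
Position 4: relevant, P@4 = 3/4 = 3/4
Position 5: not relevant
Position 6: not relevant
Sum of P@k = 1 + 1 + 3/4 = 11/4
AP = 11/4 / 3 = 11/12

11/12


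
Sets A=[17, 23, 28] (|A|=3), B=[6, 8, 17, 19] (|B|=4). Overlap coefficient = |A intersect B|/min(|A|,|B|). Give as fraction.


A intersect B = [17]
|A intersect B| = 1
min(|A|, |B|) = min(3, 4) = 3
Overlap = 1 / 3 = 1/3

1/3


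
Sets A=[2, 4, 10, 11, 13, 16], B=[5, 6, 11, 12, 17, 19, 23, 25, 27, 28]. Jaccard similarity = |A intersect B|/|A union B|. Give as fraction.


A intersect B = [11]
|A intersect B| = 1
A union B = [2, 4, 5, 6, 10, 11, 12, 13, 16, 17, 19, 23, 25, 27, 28]
|A union B| = 15
Jaccard = 1/15 = 1/15

1/15


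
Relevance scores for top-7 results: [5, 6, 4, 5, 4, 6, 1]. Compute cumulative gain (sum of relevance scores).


Cumulative Gain = sum of relevance scores
Position 1: rel=5, running sum=5
Position 2: rel=6, running sum=11
Position 3: rel=4, running sum=15
Position 4: rel=5, running sum=20
Position 5: rel=4, running sum=24
Position 6: rel=6, running sum=30
Position 7: rel=1, running sum=31
CG = 31

31


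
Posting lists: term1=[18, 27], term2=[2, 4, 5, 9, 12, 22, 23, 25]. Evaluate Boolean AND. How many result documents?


Boolean AND: find intersection of posting lists
term1 docs: [18, 27]
term2 docs: [2, 4, 5, 9, 12, 22, 23, 25]
Intersection: []
|intersection| = 0

0


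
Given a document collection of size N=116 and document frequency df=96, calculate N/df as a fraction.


IDF ratio = N / df
= 116 / 96
= 29/24

29/24


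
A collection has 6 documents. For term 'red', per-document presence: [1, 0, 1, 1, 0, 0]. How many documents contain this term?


Checking each document for 'red':
Doc 1: present
Doc 2: absent
Doc 3: present
Doc 4: present
Doc 5: absent
Doc 6: absent
df = sum of presences = 1 + 0 + 1 + 1 + 0 + 0 = 3

3


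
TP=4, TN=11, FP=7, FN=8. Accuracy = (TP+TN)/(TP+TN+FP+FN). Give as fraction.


Accuracy = (TP + TN) / (TP + TN + FP + FN)
TP + TN = 4 + 11 = 15
Total = 4 + 11 + 7 + 8 = 30
Accuracy = 15 / 30 = 1/2

1/2


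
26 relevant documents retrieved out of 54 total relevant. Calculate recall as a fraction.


Recall = retrieved_relevant / total_relevant
= 26 / 54
= 26 / (26 + 28)
= 13/27

13/27


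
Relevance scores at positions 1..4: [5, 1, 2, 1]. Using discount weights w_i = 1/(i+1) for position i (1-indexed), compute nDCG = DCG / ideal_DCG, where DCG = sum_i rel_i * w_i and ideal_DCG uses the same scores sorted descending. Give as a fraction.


Position discount weights w_i = 1/(i+1) for i=1..4:
Weights = [1/2, 1/3, 1/4, 1/5]
Actual relevance: [5, 1, 2, 1]
DCG = 5/2 + 1/3 + 2/4 + 1/5 = 53/15
Ideal relevance (sorted desc): [5, 2, 1, 1]
Ideal DCG = 5/2 + 2/3 + 1/4 + 1/5 = 217/60
nDCG = DCG / ideal_DCG = 53/15 / 217/60 = 212/217

212/217


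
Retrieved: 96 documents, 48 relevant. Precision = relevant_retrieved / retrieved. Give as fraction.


Precision = relevant_retrieved / total_retrieved
= 48 / 96
= 48 / (48 + 48)
= 1/2

1/2


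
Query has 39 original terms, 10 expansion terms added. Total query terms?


Original terms: 39
Expansion terms: 10
Total = 39 + 10 = 49

49


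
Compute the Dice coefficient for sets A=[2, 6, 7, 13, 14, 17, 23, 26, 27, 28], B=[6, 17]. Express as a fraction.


A intersect B = [6, 17]
|A intersect B| = 2
|A| = 10, |B| = 2
Dice = 2*2 / (10+2)
= 4 / 12 = 1/3

1/3


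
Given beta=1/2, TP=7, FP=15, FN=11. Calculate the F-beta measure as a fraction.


P = TP/(TP+FP) = 7/22 = 7/22
R = TP/(TP+FN) = 7/18 = 7/18
beta^2 = 1/2^2 = 1/4
(1 + beta^2) = 5/4
Numerator = (1+beta^2)*P*R = 245/1584
Denominator = beta^2*P + R = 7/88 + 7/18 = 371/792
F_beta = 35/106

35/106


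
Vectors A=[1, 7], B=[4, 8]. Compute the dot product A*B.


Dot product = sum of element-wise products
A[0]*B[0] = 1*4 = 4
A[1]*B[1] = 7*8 = 56
Sum = 4 + 56 = 60

60


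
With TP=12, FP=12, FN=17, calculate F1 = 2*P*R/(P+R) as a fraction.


F1 = 2 * P * R / (P + R)
P = TP/(TP+FP) = 12/24 = 1/2
R = TP/(TP+FN) = 12/29 = 12/29
2 * P * R = 2 * 1/2 * 12/29 = 12/29
P + R = 1/2 + 12/29 = 53/58
F1 = 12/29 / 53/58 = 24/53

24/53


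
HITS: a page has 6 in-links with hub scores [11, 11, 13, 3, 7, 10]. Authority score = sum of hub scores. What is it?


Authority = sum of hub scores of in-linkers
In-link 1: hub score = 11
In-link 2: hub score = 11
In-link 3: hub score = 13
In-link 4: hub score = 3
In-link 5: hub score = 7
In-link 6: hub score = 10
Authority = 11 + 11 + 13 + 3 + 7 + 10 = 55

55


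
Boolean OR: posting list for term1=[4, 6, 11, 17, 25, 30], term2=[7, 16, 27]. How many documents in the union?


Boolean OR: find union of posting lists
term1 docs: [4, 6, 11, 17, 25, 30]
term2 docs: [7, 16, 27]
Union: [4, 6, 7, 11, 16, 17, 25, 27, 30]
|union| = 9

9


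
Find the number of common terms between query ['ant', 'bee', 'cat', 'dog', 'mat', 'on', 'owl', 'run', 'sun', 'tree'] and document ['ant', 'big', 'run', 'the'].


Query terms: ['ant', 'bee', 'cat', 'dog', 'mat', 'on', 'owl', 'run', 'sun', 'tree']
Document terms: ['ant', 'big', 'run', 'the']
Common terms: ['ant', 'run']
Overlap count = 2

2


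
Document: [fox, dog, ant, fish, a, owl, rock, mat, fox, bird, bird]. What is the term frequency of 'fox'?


Document has 11 words
Scanning for 'fox':
Found at positions: [0, 8]
Count = 2

2


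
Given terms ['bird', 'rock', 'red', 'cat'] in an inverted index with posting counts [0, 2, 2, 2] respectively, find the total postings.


Summing posting list sizes:
'bird': 0 postings
'rock': 2 postings
'red': 2 postings
'cat': 2 postings
Total = 0 + 2 + 2 + 2 = 6

6


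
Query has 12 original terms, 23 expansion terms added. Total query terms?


Original terms: 12
Expansion terms: 23
Total = 12 + 23 = 35

35


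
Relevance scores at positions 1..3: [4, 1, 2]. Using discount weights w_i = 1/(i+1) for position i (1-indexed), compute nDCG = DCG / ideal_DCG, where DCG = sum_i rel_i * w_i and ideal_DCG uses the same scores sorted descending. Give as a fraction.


Position discount weights w_i = 1/(i+1) for i=1..3:
Weights = [1/2, 1/3, 1/4]
Actual relevance: [4, 1, 2]
DCG = 4/2 + 1/3 + 2/4 = 17/6
Ideal relevance (sorted desc): [4, 2, 1]
Ideal DCG = 4/2 + 2/3 + 1/4 = 35/12
nDCG = DCG / ideal_DCG = 17/6 / 35/12 = 34/35

34/35


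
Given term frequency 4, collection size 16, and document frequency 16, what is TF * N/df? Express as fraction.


TF * (N/df)
= 4 * (16/16)
= 4 * 1
= 4

4


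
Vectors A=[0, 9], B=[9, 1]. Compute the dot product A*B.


Dot product = sum of element-wise products
A[0]*B[0] = 0*9 = 0
A[1]*B[1] = 9*1 = 9
Sum = 0 + 9 = 9

9


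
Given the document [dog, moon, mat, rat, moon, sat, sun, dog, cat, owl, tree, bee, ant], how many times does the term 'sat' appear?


Document has 13 words
Scanning for 'sat':
Found at positions: [5]
Count = 1

1


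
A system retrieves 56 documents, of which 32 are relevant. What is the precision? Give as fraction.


Precision = relevant_retrieved / total_retrieved
= 32 / 56
= 32 / (32 + 24)
= 4/7

4/7


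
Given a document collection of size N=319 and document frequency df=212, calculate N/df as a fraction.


IDF ratio = N / df
= 319 / 212
= 319/212

319/212


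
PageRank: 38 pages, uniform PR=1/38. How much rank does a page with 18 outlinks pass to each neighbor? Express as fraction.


Initial PR = 1/38 = 1/38
Outlinks = 18
Contribution per link = PR / outlinks
= 1/38 / 18
= 1/684

1/684


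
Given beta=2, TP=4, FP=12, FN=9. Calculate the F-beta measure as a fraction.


P = TP/(TP+FP) = 4/16 = 1/4
R = TP/(TP+FN) = 4/13 = 4/13
beta^2 = 2^2 = 4
(1 + beta^2) = 5
Numerator = (1+beta^2)*P*R = 5/13
Denominator = beta^2*P + R = 1 + 4/13 = 17/13
F_beta = 5/17

5/17


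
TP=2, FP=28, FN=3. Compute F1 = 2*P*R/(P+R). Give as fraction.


F1 = 2 * P * R / (P + R)
P = TP/(TP+FP) = 2/30 = 1/15
R = TP/(TP+FN) = 2/5 = 2/5
2 * P * R = 2 * 1/15 * 2/5 = 4/75
P + R = 1/15 + 2/5 = 7/15
F1 = 4/75 / 7/15 = 4/35

4/35


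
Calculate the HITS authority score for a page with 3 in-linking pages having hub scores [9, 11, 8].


Authority = sum of hub scores of in-linkers
In-link 1: hub score = 9
In-link 2: hub score = 11
In-link 3: hub score = 8
Authority = 9 + 11 + 8 = 28

28


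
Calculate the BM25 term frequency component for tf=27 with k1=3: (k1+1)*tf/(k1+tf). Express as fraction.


BM25 TF component = (k1+1)*tf / (k1+tf)
k1 = 3, tf = 27
Numerator = (3+1)*27 = 108
Denominator = 3 + 27 = 30
= 108/30 = 18/5

18/5


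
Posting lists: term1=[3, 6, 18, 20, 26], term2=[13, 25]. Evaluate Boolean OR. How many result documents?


Boolean OR: find union of posting lists
term1 docs: [3, 6, 18, 20, 26]
term2 docs: [13, 25]
Union: [3, 6, 13, 18, 20, 25, 26]
|union| = 7

7


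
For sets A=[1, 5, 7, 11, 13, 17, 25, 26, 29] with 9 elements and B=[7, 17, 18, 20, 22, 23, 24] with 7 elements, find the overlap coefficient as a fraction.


A intersect B = [7, 17]
|A intersect B| = 2
min(|A|, |B|) = min(9, 7) = 7
Overlap = 2 / 7 = 2/7

2/7


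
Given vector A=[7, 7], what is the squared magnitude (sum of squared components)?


|A|^2 = sum of squared components
A[0]^2 = 7^2 = 49
A[1]^2 = 7^2 = 49
Sum = 49 + 49 = 98

98


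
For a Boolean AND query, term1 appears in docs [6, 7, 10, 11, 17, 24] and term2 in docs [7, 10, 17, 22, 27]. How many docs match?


Boolean AND: find intersection of posting lists
term1 docs: [6, 7, 10, 11, 17, 24]
term2 docs: [7, 10, 17, 22, 27]
Intersection: [7, 10, 17]
|intersection| = 3

3


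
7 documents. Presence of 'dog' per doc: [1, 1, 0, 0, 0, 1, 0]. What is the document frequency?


Checking each document for 'dog':
Doc 1: present
Doc 2: present
Doc 3: absent
Doc 4: absent
Doc 5: absent
Doc 6: present
Doc 7: absent
df = sum of presences = 1 + 1 + 0 + 0 + 0 + 1 + 0 = 3

3


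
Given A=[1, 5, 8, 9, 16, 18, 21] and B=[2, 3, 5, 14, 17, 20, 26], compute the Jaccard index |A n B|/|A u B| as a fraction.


A intersect B = [5]
|A intersect B| = 1
A union B = [1, 2, 3, 5, 8, 9, 14, 16, 17, 18, 20, 21, 26]
|A union B| = 13
Jaccard = 1/13 = 1/13

1/13
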